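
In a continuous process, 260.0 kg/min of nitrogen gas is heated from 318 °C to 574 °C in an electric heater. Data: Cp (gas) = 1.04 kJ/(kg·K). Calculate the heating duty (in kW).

Q = ṁ·Cp·ΔT = 260.0 × 1.04 × (574 − 318) = 69222 kJ/min
Converting: 69222 / 60 s = 1153.7 kW

Q = 1150 kW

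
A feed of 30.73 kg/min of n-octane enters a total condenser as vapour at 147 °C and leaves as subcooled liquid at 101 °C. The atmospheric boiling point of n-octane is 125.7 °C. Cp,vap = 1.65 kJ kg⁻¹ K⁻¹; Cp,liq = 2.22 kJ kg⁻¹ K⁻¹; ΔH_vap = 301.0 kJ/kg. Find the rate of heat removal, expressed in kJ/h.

vapour 147→125.7 °C: -35.145 kJ/kg
condensation at 125.7 °C: -301 kJ/kg
liquid 125.7→101 °C: -54.834 kJ/kg
Δh = -35.145 + -301 + -54.834 = -390.98 kJ/kg
Q = ṁ·Δh = 30.73 kg/min × -390.98 kJ/kg = -12015 kJ/min
|Q| = 200.25 kW = 720890 kJ/h

Q_c = 721000 kJ/h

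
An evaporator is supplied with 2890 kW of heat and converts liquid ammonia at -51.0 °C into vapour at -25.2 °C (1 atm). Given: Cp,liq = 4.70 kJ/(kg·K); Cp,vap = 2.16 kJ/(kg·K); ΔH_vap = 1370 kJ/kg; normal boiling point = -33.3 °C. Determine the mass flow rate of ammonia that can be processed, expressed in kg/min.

ṁ = 118 kg/min

Δh = 4.70×(-33.3−-51.0) + 1370 + 2.16×(-25.2−-33.3) = 1470.7 kJ/kg
Q = 2890 kW = 2890 kJ/s = 173400 kJ/min
ṁ = Q/Δh = 173400 / 1470.7 = 117.9 kg/min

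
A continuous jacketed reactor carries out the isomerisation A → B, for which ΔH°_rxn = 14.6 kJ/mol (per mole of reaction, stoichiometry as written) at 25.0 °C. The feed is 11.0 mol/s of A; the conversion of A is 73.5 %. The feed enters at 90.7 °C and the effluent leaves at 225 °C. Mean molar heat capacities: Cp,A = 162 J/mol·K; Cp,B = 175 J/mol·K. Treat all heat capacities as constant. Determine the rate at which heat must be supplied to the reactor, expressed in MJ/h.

Extent of reaction ξ = 0.735 × 11.0 = 8.085 mol/s
Reaction term: ξ·ΔH°_rxn = 8.085 × 14.6 = 118.04 kJ/s
Sensible, feed 90.7→25 °C: -117.08 kJ/s
Outlet flows (mol/s): A 2.915, B 8.085
Sensible, products 25→225 °C: 377.42 kJ/s
Q = ΔH = 378.38 kJ/s = 378.38 kW
Heat supplied = 1362.2 MJ/h

Q_in = 1360 MJ/h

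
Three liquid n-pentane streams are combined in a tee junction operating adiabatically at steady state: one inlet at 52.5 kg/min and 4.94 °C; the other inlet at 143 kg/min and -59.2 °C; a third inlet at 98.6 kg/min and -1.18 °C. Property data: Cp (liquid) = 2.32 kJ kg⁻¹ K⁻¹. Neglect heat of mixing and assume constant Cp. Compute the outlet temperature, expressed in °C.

T_out = -28.3 °C

Adiabatic, steady state ⇒ Σ ṁᵢCp,ᵢ(T_out − Tᵢ) = 0
Σ ṁᵢCp,ᵢTᵢ = 52.5×2.32×4.94 + 143×2.32×-59.2 + 98.6×2.32×-1.18 = -19308
Σ ṁᵢCp,ᵢ = 52.5×2.32 + 143×2.32 + 98.6×2.32 = 682.31
T_out = -19308 / 682.31 = -28.299 °C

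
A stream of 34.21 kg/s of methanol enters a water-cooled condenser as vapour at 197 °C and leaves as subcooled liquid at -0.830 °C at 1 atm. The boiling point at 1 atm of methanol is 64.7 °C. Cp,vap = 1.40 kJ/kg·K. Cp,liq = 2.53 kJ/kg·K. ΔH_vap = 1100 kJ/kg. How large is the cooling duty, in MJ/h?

vapour 197→64.7 °C: -185.22 kJ/kg
condensation at 64.7 °C: -1100 kJ/kg
liquid 64.7→-0.830 °C: -165.79 kJ/kg
Δh = -185.22 + -1100 + -165.79 = -1451 kJ/kg
Q = ṁ·Δh = 34.21 kg/s × -1451 kJ/kg = -49639 kJ/s
|Q| = 49639 kW = 178700 MJ/h

Q_c = 179000 MJ/h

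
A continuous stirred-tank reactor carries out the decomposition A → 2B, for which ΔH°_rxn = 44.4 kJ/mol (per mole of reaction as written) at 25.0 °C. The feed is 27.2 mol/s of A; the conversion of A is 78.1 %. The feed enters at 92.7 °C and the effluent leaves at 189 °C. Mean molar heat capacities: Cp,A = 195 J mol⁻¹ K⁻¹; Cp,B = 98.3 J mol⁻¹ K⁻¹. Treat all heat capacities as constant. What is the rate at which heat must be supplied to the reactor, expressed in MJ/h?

Extent of reaction ξ = 0.781 × 27.2 = 21.243 mol/s
Reaction term: ξ·ΔH°_rxn = 21.243 × 44.4 = 943.2 kJ/s
Sensible, feed 92.7→25 °C: -359.08 kJ/s
Outlet flows (mol/s): A 5.9568, B 42.486
Sensible, products 25→189 °C: 875.43 kJ/s
Q = ΔH = 1459.5 kJ/s = 1459.5 kW
Heat supplied = 5254.4 MJ/h

Q_in = 5250 MJ/h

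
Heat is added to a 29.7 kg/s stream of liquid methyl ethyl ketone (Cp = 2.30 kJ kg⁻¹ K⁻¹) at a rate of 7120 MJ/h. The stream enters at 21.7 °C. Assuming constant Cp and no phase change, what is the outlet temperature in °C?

Q = 7120 MJ/h = 1977.8 kJ/s
ΔT = Q/(ṁ·Cp) = 1977.8/(29.7×2.30) = 28.953 K
T_out = 21.7 + 28.953 = 50.653 °C

T_out = 50.7 °C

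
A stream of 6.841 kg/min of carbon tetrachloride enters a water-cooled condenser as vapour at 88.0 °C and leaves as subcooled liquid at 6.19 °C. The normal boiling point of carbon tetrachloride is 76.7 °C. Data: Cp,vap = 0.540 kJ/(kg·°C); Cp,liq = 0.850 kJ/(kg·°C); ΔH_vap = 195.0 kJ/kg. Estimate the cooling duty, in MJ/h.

vapour 88.0→76.7 °C: -6.102 kJ/kg
condensation at 76.7 °C: -195 kJ/kg
liquid 76.7→6.19 °C: -59.934 kJ/kg
Δh = -6.102 + -195 + -59.934 = -261.04 kJ/kg
Q = ṁ·Δh = 6.841 kg/min × -261.04 kJ/kg = -1785.7 kJ/min
|Q| = 29.762 kW = 107.14 MJ/h

Q_c = 107 MJ/h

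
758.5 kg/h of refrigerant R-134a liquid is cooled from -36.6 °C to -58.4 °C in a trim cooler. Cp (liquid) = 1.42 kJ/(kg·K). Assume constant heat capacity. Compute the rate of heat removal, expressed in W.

Q_c = 6520 W

Q = ṁ·Cp·ΔT = 758.5 × 1.42 × (-58.4 − -36.6) = -23480 kJ/h
Converting: 23480 / 3600 s = 6.5223 kW
Cooling duty = 6522.3 W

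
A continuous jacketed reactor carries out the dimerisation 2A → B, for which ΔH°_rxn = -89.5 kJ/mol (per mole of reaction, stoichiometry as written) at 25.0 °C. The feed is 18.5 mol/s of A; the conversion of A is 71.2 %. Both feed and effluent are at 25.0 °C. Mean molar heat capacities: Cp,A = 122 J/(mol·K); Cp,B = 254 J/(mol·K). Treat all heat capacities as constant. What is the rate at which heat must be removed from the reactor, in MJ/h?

Q_out = 2120 MJ/h

Extent of reaction ξ = 0.712 × 18.5 / 2 = 6.586 mol/s
Reaction term: ξ·ΔH°_rxn = 6.586 × -89.5 = -589.45 kJ/s
Q = ΔH = -589.45 kJ/s = -589.45 kW
Heat removed = 2122 MJ/h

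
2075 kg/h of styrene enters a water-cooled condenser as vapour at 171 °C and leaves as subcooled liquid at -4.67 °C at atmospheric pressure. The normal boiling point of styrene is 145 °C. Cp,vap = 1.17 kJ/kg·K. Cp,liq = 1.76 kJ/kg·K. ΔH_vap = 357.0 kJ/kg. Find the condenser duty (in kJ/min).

vapour 171→145 °C: -30.42 kJ/kg
condensation at 145 °C: -357 kJ/kg
liquid 145→-4.67 °C: -263.42 kJ/kg
Δh = -30.42 + -357 + -263.42 = -650.84 kJ/kg
Q = ṁ·Δh = 2075 kg/h × -650.84 kJ/kg = -1.3505e+06 kJ/h
|Q| = 375.14 kW = 22508 kJ/min

Q_c = 22500 kJ/min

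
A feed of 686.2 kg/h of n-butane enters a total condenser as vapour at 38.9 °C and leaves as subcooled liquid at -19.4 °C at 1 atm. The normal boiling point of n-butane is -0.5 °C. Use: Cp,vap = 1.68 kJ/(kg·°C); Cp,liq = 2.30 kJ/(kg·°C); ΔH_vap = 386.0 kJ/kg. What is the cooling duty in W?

vapour 38.9→-0.5 °C: -66.192 kJ/kg
condensation at -0.5 °C: -386 kJ/kg
liquid -0.5→-19.4 °C: -43.47 kJ/kg
Δh = -66.192 + -386 + -43.47 = -495.66 kJ/kg
Q = ṁ·Δh = 686.2 kg/h × -495.66 kJ/kg = -340120 kJ/h
|Q| = 94.479 kW = 94479 W

Q_c = 94500 W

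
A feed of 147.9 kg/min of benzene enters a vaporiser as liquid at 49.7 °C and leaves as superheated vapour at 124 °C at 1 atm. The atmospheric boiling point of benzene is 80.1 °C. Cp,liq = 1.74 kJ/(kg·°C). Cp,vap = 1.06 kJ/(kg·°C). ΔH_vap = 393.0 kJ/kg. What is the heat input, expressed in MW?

liquid 49.7→80.1 °C: 52.896 kJ/kg
vaporisation at 80.1 °C: 393 kJ/kg
vapour 80.1→124 °C: 46.534 kJ/kg
Δh = 52.896 + 393 + 46.534 = 492.43 kJ/kg
Q = ṁ·Δh = 147.9 kg/min × 492.43 kJ/kg = 72830 kJ/min
|Q| = 1213.8 kW = 1.2138 MW

Q = 1.21 MW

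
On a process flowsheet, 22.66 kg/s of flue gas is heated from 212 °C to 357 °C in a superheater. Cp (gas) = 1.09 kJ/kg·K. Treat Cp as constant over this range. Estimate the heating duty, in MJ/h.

Q = ṁ·Cp·ΔT = 22.66 × 1.09 × (357 − 212) = 3581.4 kJ/s
Heating duty = 12893 MJ/h

Q = 12900 MJ/h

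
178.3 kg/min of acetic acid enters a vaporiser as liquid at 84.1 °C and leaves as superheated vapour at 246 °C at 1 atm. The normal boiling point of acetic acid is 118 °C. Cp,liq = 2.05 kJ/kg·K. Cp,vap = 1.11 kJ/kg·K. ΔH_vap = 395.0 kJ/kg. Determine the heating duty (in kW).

Q = 1800 kW

liquid 84.1→118 °C: 69.495 kJ/kg
vaporisation at 118 °C: 395 kJ/kg
vapour 118→246 °C: 142.08 kJ/kg
Δh = 69.495 + 395 + 142.08 = 606.58 kJ/kg
Q = ṁ·Δh = 178.3 kg/min × 606.58 kJ/kg = 108150 kJ/min
|Q| = 1802.5 kW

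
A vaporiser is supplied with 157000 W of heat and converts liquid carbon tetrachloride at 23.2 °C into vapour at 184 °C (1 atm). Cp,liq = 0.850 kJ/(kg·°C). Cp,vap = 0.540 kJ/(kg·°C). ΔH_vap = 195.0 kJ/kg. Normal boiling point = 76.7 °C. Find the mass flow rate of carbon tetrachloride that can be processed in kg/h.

Δh = 0.850×(76.7−23.2) + 195.0 + 0.540×(184−76.7) = 298.42 kJ/kg
Q = 157000 W = 157 kJ/s = 565200 kJ/h
ṁ = Q/Δh = 565200 / 298.42 = 1894 kg/h

ṁ = 1890 kg/h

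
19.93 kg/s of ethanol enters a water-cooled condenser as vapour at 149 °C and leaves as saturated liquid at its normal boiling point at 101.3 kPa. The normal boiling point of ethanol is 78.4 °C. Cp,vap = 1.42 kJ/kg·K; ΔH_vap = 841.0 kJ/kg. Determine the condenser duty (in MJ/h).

Q_c = 67500 MJ/h

vapour 149→78.4 °C: -100.25 kJ/kg
condensation at 78.4 °C: -841 kJ/kg
Δh = -100.25 + -841 = -941.25 kJ/kg
Q = ṁ·Δh = 19.93 kg/s × -941.25 kJ/kg = -18759 kJ/s
|Q| = 18759 kW = 67533 MJ/h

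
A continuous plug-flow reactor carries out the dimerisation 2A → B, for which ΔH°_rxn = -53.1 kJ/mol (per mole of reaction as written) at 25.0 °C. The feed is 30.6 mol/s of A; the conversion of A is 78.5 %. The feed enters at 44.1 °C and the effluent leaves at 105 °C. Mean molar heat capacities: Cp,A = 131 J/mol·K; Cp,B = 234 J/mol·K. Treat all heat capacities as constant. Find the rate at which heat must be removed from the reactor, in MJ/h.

Q_out = 1510 MJ/h

Extent of reaction ξ = 0.785 × 30.6 / 2 = 12.011 mol/s
Reaction term: ξ·ΔH°_rxn = 12.011 × -53.1 = -637.76 kJ/s
Sensible, feed 44.1→25 °C: -76.564 kJ/s
Outlet flows (mol/s): A 6.579, B 12.011
Sensible, products 25→105 °C: 293.78 kJ/s
Q = ΔH = -420.54 kJ/s = -420.54 kW
Heat removed = 1513.9 MJ/h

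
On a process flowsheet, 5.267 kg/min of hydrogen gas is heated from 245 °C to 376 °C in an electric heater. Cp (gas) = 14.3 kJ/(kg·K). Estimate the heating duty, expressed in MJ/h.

Q = ṁ·Cp·ΔT = 5.267 × 14.3 × (376 − 245) = 9866.7 kJ/min
Converting: 9866.7 / 60 s = 164.44 kW
Heating duty = 592 MJ/h

Q = 592 MJ/h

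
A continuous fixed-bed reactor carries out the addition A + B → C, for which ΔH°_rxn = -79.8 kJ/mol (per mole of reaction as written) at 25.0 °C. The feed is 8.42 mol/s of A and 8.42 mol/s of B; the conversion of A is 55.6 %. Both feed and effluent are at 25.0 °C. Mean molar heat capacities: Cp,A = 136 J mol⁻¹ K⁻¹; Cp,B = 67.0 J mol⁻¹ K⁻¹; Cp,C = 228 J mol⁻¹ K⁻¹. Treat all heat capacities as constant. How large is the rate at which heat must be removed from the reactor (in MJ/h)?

Extent of reaction ξ = 0.556 × 8.42 = 4.6815 mol/s
Reaction term: ξ·ΔH°_rxn = 4.6815 × -79.8 = -373.59 kJ/s
Q = ΔH = -373.59 kJ/s = -373.59 kW
Heat removed = 1344.9 MJ/h

Q_out = 1340 MJ/h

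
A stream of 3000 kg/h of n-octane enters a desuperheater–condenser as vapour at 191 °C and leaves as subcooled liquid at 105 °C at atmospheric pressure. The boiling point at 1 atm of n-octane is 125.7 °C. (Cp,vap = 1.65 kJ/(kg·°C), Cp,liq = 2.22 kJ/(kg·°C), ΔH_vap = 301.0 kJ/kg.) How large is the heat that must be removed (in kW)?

Q_c = 379 kW

vapour 191→125.7 °C: -107.74 kJ/kg
condensation at 125.7 °C: -301 kJ/kg
liquid 125.7→105 °C: -45.954 kJ/kg
Δh = -107.74 + -301 + -45.954 = -454.7 kJ/kg
Q = ṁ·Δh = 3000 kg/h × -454.7 kJ/kg = -1.3641e+06 kJ/h
|Q| = 378.92 kW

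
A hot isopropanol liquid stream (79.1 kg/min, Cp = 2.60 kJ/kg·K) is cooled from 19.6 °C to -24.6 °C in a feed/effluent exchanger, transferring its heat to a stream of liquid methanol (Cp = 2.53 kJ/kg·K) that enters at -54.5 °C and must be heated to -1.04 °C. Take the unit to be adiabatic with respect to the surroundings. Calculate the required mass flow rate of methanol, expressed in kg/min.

ṁ_c = 67.2 kg/min

Heat released by hot stream: Q = 79.1 × 2.60 × (19.6 − -24.6) = 9090.2 kJ/min
Energy balance on cold side (adiabatic exchanger): Q = ṁ_c·Cp_c·(T_c,out − T_c,in)
ṁ_c = 9090.2 / [2.53 × (-1.04 − -54.5)] = 67.208 kg/min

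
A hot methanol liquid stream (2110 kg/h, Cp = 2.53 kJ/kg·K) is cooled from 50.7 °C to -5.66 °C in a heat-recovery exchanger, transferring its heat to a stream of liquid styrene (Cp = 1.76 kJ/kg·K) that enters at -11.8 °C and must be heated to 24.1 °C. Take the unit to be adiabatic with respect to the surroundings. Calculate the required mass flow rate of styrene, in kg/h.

Heat released by hot stream: Q = 2110 × 2.53 × (50.7 − -5.66) = 300870 kJ/h
Energy balance on cold side (adiabatic exchanger): Q = ṁ_c·Cp_c·(T_c,out − T_c,in)
ṁ_c = 300870 / [1.76 × (24.1 − -11.8)] = 4761.8 kg/h

ṁ_c = 4760 kg/h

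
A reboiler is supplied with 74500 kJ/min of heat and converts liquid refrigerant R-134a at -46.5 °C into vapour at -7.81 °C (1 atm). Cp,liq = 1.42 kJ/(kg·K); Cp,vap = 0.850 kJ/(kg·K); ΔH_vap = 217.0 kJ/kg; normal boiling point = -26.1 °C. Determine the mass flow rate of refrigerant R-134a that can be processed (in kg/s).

Δh = 1.42×(-26.1−-46.5) + 217.0 + 0.850×(-7.81−-26.1) = 261.51 kJ/kg
Q = 74500 kJ/min = 1241.7 kJ/s = 1241.7 kJ/s
ṁ = Q/Δh = 1241.7 / 261.51 = 4.748 kg/s

ṁ = 4.75 kg/s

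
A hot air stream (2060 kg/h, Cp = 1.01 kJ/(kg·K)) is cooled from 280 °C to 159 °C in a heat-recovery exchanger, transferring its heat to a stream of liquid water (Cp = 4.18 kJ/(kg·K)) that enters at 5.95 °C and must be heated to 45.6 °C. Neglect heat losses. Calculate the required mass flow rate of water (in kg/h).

Heat released by hot stream: Q = 2060 × 1.01 × (280 − 159) = 251750 kJ/h
Energy balance on cold side (adiabatic exchanger): Q = ṁ_c·Cp_c·(T_c,out − T_c,in)
ṁ_c = 251750 / [4.18 × (45.6 − 5.95)] = 1519 kg/h

ṁ_c = 1520 kg/h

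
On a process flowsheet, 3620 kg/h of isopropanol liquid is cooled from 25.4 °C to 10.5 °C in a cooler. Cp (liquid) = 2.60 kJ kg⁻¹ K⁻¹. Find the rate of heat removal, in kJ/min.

Q_c = 2340 kJ/min

Q = ṁ·Cp·ΔT = 3620 × 2.60 × (10.5 − 25.4) = -140240 kJ/h
Converting: 140240 / 3600 s = 38.955 kW
Cooling duty = 2337.3 kJ/min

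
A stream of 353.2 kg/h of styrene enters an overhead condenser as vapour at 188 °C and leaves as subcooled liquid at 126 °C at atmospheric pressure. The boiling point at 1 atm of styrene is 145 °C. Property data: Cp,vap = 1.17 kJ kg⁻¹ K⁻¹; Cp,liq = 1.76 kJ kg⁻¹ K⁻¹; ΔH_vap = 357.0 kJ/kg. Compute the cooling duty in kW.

Q_c = 43.2 kW

vapour 188→145 °C: -50.31 kJ/kg
condensation at 145 °C: -357 kJ/kg
liquid 145→126 °C: -33.44 kJ/kg
Δh = -50.31 + -357 + -33.44 = -440.75 kJ/kg
Q = ṁ·Δh = 353.2 kg/h × -440.75 kJ/kg = -155670 kJ/h
|Q| = 43.242 kW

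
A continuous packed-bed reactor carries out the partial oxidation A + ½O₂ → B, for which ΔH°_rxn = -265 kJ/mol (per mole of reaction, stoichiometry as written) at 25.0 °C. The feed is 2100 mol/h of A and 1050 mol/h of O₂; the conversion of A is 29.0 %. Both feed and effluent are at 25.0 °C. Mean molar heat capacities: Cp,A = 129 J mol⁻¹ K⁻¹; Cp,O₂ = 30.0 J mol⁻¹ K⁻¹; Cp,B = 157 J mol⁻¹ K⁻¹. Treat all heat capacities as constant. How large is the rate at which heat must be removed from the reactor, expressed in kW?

Extent of reaction ξ = 0.290 × 2100 = 609 mol/h
Reaction term: ξ·ΔH°_rxn = 609 × -265 = -161380 kJ/h
Q = ΔH = -161380 kJ/h = -44.829 kW
Heat removed = 44.829 kW

Q_out = 44.8 kW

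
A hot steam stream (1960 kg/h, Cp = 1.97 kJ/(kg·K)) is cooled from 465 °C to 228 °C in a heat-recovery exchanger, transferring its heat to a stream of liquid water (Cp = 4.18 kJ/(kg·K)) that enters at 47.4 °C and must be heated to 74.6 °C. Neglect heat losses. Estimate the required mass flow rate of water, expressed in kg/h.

Heat released by hot stream: Q = 1960 × 1.97 × (465 − 228) = 915100 kJ/h
Energy balance on cold side (adiabatic exchanger): Q = ṁ_c·Cp_c·(T_c,out − T_c,in)
ṁ_c = 915100 / [4.18 × (74.6 − 47.4)] = 8048.7 kg/h

ṁ_c = 8050 kg/h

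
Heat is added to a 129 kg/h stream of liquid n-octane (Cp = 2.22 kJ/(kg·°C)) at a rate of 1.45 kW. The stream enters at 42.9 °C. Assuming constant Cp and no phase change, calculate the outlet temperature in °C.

Q = 1.45 kW = 5220 kJ/h
ΔT = Q/(ṁ·Cp) = 5220/(129×2.22) = 18.228 K
T_out = 42.9 + 18.228 = 61.128 °C

T_out = 61.1 °C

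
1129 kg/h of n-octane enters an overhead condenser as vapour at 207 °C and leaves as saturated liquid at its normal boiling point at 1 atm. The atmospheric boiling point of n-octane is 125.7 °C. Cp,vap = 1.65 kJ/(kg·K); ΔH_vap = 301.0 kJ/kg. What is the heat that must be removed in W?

Q_c = 136000 W

vapour 207→125.7 °C: -134.14 kJ/kg
condensation at 125.7 °C: -301 kJ/kg
Δh = -134.14 + -301 = -435.14 kJ/kg
Q = ṁ·Δh = 1129 kg/h × -435.14 kJ/kg = -491280 kJ/h
|Q| = 136.47 kW = 136470 W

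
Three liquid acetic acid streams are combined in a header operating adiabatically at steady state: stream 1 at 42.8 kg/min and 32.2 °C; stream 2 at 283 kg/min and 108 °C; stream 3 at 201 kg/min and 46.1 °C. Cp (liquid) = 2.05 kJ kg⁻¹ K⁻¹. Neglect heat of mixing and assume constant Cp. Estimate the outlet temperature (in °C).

Energy balance with Q = 0: Σ ṁᵢCp,ᵢ(T_out − Tᵢ) = 0
T_out = Σ ṁᵢCp,ᵢTᵢ / Σ ṁᵢCp,ᵢ
      = 84477 / 1079.9 = 78.224 °C

T_out = 78.2 °C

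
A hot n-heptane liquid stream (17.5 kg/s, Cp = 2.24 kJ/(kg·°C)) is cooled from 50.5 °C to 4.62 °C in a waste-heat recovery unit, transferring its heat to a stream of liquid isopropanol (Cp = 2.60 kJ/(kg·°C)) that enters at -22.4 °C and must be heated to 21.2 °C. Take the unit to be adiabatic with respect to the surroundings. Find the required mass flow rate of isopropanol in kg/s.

ṁ_c = 15.9 kg/s

Heat released by hot stream: Q = 17.5 × 2.24 × (50.5 − 4.62) = 1798.5 kJ/s
Energy balance on cold side (adiabatic exchanger): Q = ṁ_c·Cp_c·(T_c,out − T_c,in)
ṁ_c = 1798.5 / [2.60 × (21.2 − -22.4)] = 15.865 kg/s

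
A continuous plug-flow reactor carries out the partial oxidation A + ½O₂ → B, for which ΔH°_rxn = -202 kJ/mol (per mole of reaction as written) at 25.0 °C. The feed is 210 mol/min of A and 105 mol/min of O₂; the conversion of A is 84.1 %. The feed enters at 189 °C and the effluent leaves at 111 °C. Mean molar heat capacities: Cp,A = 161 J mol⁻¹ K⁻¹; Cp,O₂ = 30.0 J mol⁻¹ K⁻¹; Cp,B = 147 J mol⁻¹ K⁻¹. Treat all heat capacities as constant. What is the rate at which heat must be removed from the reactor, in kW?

Extent of reaction ξ = 0.841 × 210 = 176.61 mol/min
Reaction term: ξ·ΔH°_rxn = 176.61 × -202 = -35675 kJ/min
Sensible, feed 189→25 °C: -6061.4 kJ/min
Outlet flows (mol/min): A 33.39, O₂ 16.695, B 176.61
Sensible, products 25→111 °C: 2738.1 kJ/min
Q = ΔH = -38999 kJ/min = -649.98 kW
Heat removed = 649.98 kW

Q_out = 650 kW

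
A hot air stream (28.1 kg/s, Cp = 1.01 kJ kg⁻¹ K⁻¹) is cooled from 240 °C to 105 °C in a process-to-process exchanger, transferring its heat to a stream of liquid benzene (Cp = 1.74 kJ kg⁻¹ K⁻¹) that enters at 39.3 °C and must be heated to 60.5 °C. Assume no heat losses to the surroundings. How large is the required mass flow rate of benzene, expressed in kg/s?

ṁ_c = 104 kg/s

Heat released by hot stream: Q = 28.1 × 1.01 × (240 − 105) = 3831.4 kJ/s
Energy balance on cold side (adiabatic exchanger): Q = ṁ_c·Cp_c·(T_c,out − T_c,in)
ṁ_c = 3831.4 / [1.74 × (60.5 − 39.3)] = 103.87 kg/s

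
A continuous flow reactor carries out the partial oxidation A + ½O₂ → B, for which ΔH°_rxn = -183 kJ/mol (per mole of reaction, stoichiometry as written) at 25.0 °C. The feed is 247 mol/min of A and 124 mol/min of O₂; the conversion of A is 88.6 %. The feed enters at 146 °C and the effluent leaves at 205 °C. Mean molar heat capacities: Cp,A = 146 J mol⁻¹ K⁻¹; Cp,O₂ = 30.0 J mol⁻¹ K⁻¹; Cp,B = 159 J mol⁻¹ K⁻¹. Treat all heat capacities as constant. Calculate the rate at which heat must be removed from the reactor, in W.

Extent of reaction ξ = 0.886 × 247 = 218.84 mol/min
Reaction term: ξ·ΔH°_rxn = 218.84 × -183 = -40048 kJ/min
Sensible, feed 146→25 °C: -4813.6 kJ/min
Outlet flows (mol/min): A 28.158, O₂ 14.579, B 218.84
Sensible, products 25→205 °C: 7082 kJ/min
Q = ΔH = -37780 kJ/min = -629.66 kW
Heat removed = 629660 W

Q_out = 630000 W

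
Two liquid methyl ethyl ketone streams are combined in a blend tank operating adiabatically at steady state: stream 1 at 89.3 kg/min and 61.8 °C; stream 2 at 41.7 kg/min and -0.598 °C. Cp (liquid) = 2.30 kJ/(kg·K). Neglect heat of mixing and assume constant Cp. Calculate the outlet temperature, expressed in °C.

Adiabatic, steady state ⇒ Σ ṁᵢCp,ᵢ(T_out − Tᵢ) = 0
Σ ṁᵢCp,ᵢTᵢ = 89.3×2.30×61.8 + 41.7×2.30×-0.598 = 12636
Σ ṁᵢCp,ᵢ = 89.3×2.30 + 41.7×2.30 = 301.3
T_out = 12636 / 301.3 = 41.937 °C

T_out = 41.9 °C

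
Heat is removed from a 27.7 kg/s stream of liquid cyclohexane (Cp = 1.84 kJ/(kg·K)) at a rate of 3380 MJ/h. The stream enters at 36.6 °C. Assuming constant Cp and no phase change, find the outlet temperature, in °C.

Q = 3380 MJ/h = 938.89 kJ/s
ΔT = Q/(ṁ·Cp) = 938.89/(27.7×1.84) = 18.421 K
T_out = 36.6 − 18.421 = 18.179 °C

T_out = 18.2 °C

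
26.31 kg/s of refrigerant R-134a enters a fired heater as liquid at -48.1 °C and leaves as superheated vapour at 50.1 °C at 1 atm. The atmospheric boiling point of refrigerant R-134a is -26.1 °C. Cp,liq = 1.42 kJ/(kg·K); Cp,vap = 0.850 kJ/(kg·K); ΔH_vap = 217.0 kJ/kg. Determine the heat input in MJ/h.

liquid -48.1→-26.1 °C: 31.24 kJ/kg
vaporisation at -26.1 °C: 217 kJ/kg
vapour -26.1→50.1 °C: 64.77 kJ/kg
Δh = 31.24 + 217 + 64.77 = 313.01 kJ/kg
Q = ṁ·Δh = 26.31 kg/s × 313.01 kJ/kg = 8235.3 kJ/s
|Q| = 8235.3 kW = 29647 MJ/h

Q = 29600 MJ/h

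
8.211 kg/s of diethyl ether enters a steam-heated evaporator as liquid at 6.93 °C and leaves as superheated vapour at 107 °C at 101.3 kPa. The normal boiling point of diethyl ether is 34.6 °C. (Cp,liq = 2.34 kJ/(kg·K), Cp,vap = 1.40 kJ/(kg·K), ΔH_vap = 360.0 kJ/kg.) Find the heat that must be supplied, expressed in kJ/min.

Q = 259000 kJ/min

liquid 6.93→34.6 °C: 64.748 kJ/kg
vaporisation at 34.6 °C: 360 kJ/kg
vapour 34.6→107 °C: 101.36 kJ/kg
Δh = 64.748 + 360 + 101.36 = 526.11 kJ/kg
Q = ṁ·Δh = 8.211 kg/s × 526.11 kJ/kg = 4319.9 kJ/s
|Q| = 4319.9 kW = 259190 kJ/min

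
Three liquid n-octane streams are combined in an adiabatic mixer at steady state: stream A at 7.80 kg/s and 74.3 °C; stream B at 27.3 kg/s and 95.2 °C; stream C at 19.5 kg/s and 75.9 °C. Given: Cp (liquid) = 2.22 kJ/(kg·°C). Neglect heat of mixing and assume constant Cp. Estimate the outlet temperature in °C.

T_out = 85.3 °C

Energy balance with Q = 0: Σ ṁᵢCp,ᵢ(T_out − Tᵢ) = 0
Σ ṁᵢCp,ᵢTᵢ = 7.80×2.22×74.3 + 27.3×2.22×95.2 + 19.5×2.22×75.9 = 10342
Σ ṁᵢCp,ᵢ = 7.80×2.22 + 27.3×2.22 + 19.5×2.22 = 121.21
T_out = 10342 / 121.21 = 85.321 °C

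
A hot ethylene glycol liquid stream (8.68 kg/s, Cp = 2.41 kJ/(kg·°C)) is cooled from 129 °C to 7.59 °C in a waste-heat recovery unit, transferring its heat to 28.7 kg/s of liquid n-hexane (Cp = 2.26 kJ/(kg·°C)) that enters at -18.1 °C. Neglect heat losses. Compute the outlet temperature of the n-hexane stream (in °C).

Heat released by hot stream: Q = 8.68 × 2.41 × (129 − 7.59) = 2539.8 kJ/s
Energy balance on cold side (adiabatic exchanger): Q = ṁ_c·Cp_c·(T_c,out − T_c,in)
T_c,out = -18.1 + 2539.8/(28.7 × 2.26) = 21.056 °C

T_c,out = 21.1 °C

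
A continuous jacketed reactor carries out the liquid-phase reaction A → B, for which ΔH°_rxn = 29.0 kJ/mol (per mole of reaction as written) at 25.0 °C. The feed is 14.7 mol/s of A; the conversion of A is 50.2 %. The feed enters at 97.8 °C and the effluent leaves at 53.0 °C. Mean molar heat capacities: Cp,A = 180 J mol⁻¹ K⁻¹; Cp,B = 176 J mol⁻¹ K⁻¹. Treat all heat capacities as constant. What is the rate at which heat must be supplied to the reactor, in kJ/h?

Extent of reaction ξ = 0.502 × 14.7 = 7.3794 mol/s
Reaction term: ξ·ΔH°_rxn = 7.3794 × 29.0 = 214 kJ/s
Sensible, feed 97.8→25 °C: -192.63 kJ/s
Outlet flows (mol/s): A 7.3206, B 7.3794
Sensible, products 25→53.0 °C: 73.262 kJ/s
Q = ΔH = 94.635 kJ/s = 94.635 kW
Heat supplied = 340690 kJ/h

Q_in = 341000 kJ/h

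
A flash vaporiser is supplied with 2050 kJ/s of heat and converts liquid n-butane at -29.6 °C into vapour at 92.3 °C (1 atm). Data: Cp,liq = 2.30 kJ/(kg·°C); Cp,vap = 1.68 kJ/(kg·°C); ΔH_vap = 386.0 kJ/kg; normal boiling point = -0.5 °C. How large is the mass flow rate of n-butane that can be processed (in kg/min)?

ṁ = 202 kg/min

Δh = 2.30×(-0.5−-29.6) + 386.0 + 1.68×(92.3−-0.5) = 608.83 kJ/kg
Q = 2050 kJ/s = 2050 kJ/s = 123000 kJ/min
ṁ = Q/Δh = 123000 / 608.83 = 202.03 kg/min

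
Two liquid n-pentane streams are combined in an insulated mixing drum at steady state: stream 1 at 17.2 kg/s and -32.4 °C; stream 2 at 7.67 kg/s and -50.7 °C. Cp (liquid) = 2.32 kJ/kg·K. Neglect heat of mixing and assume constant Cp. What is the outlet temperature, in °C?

T_out = -38.0 °C

Energy balance with Q = 0: Σ ṁᵢCp,ᵢ(T_out − Tᵢ) = 0
Σ ṁᵢCp,ᵢTᵢ = 17.2×2.32×-32.4 + 7.67×2.32×-50.7 = -2195.1
Σ ṁᵢCp,ᵢ = 17.2×2.32 + 7.67×2.32 = 57.698
T_out = -2195.1 / 57.698 = -38.044 °C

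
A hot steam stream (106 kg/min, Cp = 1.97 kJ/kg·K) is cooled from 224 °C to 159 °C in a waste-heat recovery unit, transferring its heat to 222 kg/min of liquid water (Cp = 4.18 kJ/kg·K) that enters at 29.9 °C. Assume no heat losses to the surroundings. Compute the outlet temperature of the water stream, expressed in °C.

T_c,out = 44.5 °C

Heat released by hot stream: Q = 106 × 1.97 × (224 − 159) = 13573 kJ/min
Energy balance on cold side (adiabatic exchanger): Q = ṁ_c·Cp_c·(T_c,out − T_c,in)
T_c,out = 29.9 + 13573/(222 × 4.18) = 44.527 °C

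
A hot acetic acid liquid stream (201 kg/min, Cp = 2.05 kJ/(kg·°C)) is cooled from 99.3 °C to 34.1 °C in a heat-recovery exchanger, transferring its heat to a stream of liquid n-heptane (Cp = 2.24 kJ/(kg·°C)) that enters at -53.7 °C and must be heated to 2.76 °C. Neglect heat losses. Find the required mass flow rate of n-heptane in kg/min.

ṁ_c = 212 kg/min

Heat released by hot stream: Q = 201 × 2.05 × (99.3 − 34.1) = 26866 kJ/min
Energy balance on cold side (adiabatic exchanger): Q = ṁ_c·Cp_c·(T_c,out − T_c,in)
ṁ_c = 26866 / [2.24 × (2.76 − -53.7)] = 212.43 kg/min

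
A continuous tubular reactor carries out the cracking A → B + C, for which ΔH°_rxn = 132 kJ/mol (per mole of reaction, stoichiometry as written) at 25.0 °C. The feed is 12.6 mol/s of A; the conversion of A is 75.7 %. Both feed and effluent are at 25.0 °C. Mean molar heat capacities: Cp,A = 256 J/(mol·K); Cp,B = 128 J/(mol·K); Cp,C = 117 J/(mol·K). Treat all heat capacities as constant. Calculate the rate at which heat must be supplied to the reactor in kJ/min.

Q_in = 75500 kJ/min

Extent of reaction ξ = 0.757 × 12.6 = 9.5382 mol/s
Reaction term: ξ·ΔH°_rxn = 9.5382 × 132 = 1259 kJ/s
Q = ΔH = 1259 kJ/s = 1259 kW
Heat supplied = 75543 kJ/min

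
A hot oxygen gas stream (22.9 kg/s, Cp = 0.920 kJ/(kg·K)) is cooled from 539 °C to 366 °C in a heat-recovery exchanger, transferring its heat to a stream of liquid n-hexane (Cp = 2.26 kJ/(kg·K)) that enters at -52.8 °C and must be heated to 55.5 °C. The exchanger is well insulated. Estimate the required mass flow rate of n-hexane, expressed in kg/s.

ṁ_c = 14.9 kg/s

Heat released by hot stream: Q = 22.9 × 0.920 × (539 − 366) = 3644.8 kJ/s
Energy balance on cold side (adiabatic exchanger): Q = ṁ_c·Cp_c·(T_c,out − T_c,in)
ṁ_c = 3644.8 / [2.26 × (55.5 − -52.8)] = 14.891 kg/s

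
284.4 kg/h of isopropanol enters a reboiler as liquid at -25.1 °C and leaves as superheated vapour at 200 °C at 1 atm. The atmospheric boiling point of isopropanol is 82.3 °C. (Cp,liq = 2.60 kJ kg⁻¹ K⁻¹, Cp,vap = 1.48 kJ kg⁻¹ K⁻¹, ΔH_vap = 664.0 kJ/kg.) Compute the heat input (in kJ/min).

Q = 5300 kJ/min

liquid -25.1→82.3 °C: 279.24 kJ/kg
vaporisation at 82.3 °C: 664 kJ/kg
vapour 82.3→200 °C: 174.2 kJ/kg
Δh = 279.24 + 664 + 174.2 = 1117.4 kJ/kg
Q = ṁ·Δh = 284.4 kg/h × 1117.4 kJ/kg = 317800 kJ/h
|Q| = 88.277 kW = 5296.6 kJ/min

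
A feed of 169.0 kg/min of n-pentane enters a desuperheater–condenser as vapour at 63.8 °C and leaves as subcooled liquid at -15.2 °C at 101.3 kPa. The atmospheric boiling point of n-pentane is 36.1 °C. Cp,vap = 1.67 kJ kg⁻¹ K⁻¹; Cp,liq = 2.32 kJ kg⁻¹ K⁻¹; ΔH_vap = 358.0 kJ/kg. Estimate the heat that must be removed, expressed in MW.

Q_c = 1.47 MW

vapour 63.8→36.1 °C: -46.259 kJ/kg
condensation at 36.1 °C: -358 kJ/kg
liquid 36.1→-15.2 °C: -119.02 kJ/kg
Δh = -46.259 + -358 + -119.02 = -523.27 kJ/kg
Q = ṁ·Δh = 169.0 kg/min × -523.27 kJ/kg = -88433 kJ/min
|Q| = 1473.9 kW = 1.4739 MW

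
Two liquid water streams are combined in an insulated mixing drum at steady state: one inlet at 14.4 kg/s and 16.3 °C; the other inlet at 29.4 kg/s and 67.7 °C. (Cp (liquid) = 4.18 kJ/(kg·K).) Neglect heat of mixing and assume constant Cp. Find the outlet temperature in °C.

Adiabatic, steady state ⇒ Σ ṁᵢCp,ᵢ(T_out − Tᵢ) = 0
Σ ṁᵢCp,ᵢTᵢ = 14.4×4.18×16.3 + 29.4×4.18×67.7 = 9300.9
Σ ṁᵢCp,ᵢ = 14.4×4.18 + 29.4×4.18 = 183.08
T_out = 9300.9 / 183.08 = 50.801 °C

T_out = 50.8 °C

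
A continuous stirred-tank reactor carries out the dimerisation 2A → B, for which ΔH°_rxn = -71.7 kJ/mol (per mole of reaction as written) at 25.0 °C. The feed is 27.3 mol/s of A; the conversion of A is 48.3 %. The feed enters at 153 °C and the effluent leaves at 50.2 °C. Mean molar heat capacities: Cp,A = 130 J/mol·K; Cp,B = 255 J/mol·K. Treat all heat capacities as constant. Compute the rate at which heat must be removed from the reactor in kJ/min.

Extent of reaction ξ = 0.483 × 27.3 / 2 = 6.593 mol/s
Reaction term: ξ·ΔH°_rxn = 6.593 × -71.7 = -472.71 kJ/s
Sensible, feed 153→25 °C: -454.27 kJ/s
Outlet flows (mol/s): A 14.114, B 6.593
Sensible, products 25→50.2 °C: 88.604 kJ/s
Q = ΔH = -838.38 kJ/s = -838.38 kW
Heat removed = 50303 kJ/min

Q_out = 50300 kJ/min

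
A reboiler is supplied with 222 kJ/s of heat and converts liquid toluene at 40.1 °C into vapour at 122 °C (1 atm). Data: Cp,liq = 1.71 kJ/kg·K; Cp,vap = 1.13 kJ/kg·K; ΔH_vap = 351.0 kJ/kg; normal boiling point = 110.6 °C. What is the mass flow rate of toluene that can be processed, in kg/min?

ṁ = 27.5 kg/min

Δh = 1.71×(110.6−40.1) + 351.0 + 1.13×(122−110.6) = 484.44 kJ/kg
Q = 222 kJ/s = 222 kJ/s = 13320 kJ/min
ṁ = Q/Δh = 13320 / 484.44 = 27.496 kg/min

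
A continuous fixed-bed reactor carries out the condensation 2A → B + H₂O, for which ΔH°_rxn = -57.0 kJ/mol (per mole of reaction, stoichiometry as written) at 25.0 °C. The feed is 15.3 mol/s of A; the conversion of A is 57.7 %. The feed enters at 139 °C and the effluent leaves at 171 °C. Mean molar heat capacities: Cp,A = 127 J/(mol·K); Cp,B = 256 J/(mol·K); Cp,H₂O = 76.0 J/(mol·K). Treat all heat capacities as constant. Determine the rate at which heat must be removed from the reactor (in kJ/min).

Extent of reaction ξ = 0.577 × 15.3 / 2 = 4.414 mol/s
Reaction term: ξ·ΔH°_rxn = 4.414 × -57.0 = -251.6 kJ/s
Sensible, feed 139→25 °C: -221.51 kJ/s
Outlet flows (mol/s): A 6.4719, B 4.414, H₂O 4.414
Sensible, products 25→171 °C: 333.96 kJ/s
Q = ΔH = -139.15 kJ/s = -139.15 kW
Heat removed = 8349.3 kJ/min

Q_out = 8350 kJ/min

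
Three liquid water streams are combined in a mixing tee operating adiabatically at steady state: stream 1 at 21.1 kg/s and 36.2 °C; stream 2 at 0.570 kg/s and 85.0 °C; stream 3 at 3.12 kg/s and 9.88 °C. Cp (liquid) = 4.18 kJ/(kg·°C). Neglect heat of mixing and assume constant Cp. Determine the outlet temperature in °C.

T_out = 34.0 °C

Adiabatic, steady state ⇒ Σ ṁᵢCp,ᵢ(T_out − Tᵢ) = 0
Σ ṁᵢCp,ᵢTᵢ = 21.1×4.18×36.2 + 0.570×4.18×85.0 + 3.12×4.18×9.88 = 3524.1
Σ ṁᵢCp,ᵢ = 21.1×4.18 + 0.570×4.18 + 3.12×4.18 = 103.62
T_out = 3524.1 / 103.62 = 34.01 °C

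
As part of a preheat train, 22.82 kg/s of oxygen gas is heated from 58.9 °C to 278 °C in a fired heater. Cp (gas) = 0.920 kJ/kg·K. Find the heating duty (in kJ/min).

Q = ṁ·Cp·ΔT = 22.82 × 0.920 × (278 − 58.9) = 4599.9 kJ/s
Heating duty = 275990 kJ/min

Q = 276000 kJ/min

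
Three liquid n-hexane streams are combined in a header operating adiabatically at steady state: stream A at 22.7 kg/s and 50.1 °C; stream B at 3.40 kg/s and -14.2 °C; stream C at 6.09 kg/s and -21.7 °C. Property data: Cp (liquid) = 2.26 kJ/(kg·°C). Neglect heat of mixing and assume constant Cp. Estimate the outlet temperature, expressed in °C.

No heat crosses the boundary, so H_out = H_in.
Σ ṁᵢCp,ᵢTᵢ = 22.7×2.26×50.1 + 3.40×2.26×-14.2 + 6.09×2.26×-21.7 = 2162.5
Σ ṁᵢCp,ᵢ = 22.7×2.26 + 3.40×2.26 + 6.09×2.26 = 72.749
T_out = 2162.5 / 72.749 = 29.725 °C

T_out = 29.7 °C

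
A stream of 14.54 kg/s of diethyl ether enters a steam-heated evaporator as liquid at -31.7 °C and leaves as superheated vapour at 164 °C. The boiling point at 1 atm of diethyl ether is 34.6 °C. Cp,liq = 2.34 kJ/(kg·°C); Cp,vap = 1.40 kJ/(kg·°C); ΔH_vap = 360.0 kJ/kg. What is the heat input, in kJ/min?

Q = 607000 kJ/min

liquid -31.7→34.6 °C: 155.14 kJ/kg
vaporisation at 34.6 °C: 360 kJ/kg
vapour 34.6→164 °C: 181.16 kJ/kg
Δh = 155.14 + 360 + 181.16 = 696.3 kJ/kg
Q = ṁ·Δh = 14.54 kg/s × 696.3 kJ/kg = 10124 kJ/s
|Q| = 10124 kW = 607450 kJ/min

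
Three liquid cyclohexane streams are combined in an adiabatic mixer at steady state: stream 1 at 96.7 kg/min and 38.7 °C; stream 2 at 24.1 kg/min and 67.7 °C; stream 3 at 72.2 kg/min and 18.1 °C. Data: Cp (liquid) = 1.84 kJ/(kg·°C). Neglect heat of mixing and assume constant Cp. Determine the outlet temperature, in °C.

No heat crosses the boundary, so H_out = H_in.
T_out = Σ ṁᵢCp,ᵢTᵢ / Σ ṁᵢCp,ᵢ
      = 12292 / 355.12 = 34.615 °C

T_out = 34.6 °C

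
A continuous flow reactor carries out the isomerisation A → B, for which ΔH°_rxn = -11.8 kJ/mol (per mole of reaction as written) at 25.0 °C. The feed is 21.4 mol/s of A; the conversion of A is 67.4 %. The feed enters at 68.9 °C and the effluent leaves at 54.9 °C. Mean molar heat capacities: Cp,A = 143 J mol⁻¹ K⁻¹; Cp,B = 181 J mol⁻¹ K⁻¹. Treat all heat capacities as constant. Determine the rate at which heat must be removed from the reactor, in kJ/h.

Q_out = 708000 kJ/h

Extent of reaction ξ = 0.674 × 21.4 = 14.424 mol/s
Reaction term: ξ·ΔH°_rxn = 14.424 × -11.8 = -170.2 kJ/s
Sensible, feed 68.9→25 °C: -134.34 kJ/s
Outlet flows (mol/s): A 6.9764, B 14.424
Sensible, products 25→54.9 °C: 107.89 kJ/s
Q = ΔH = -196.65 kJ/s = -196.65 kW
Heat removed = 707950 kJ/h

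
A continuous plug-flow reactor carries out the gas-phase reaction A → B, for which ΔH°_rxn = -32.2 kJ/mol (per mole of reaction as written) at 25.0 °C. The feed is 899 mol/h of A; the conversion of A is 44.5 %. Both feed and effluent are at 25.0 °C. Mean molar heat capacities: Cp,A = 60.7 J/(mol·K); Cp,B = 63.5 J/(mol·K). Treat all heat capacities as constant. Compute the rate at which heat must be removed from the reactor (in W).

Extent of reaction ξ = 0.445 × 899 = 400.06 mol/h
Reaction term: ξ·ΔH°_rxn = 400.06 × -32.2 = -12882 kJ/h
Q = ΔH = -12882 kJ/h = -3.5783 kW
Heat removed = 3578.3 W

Q_out = 3580 W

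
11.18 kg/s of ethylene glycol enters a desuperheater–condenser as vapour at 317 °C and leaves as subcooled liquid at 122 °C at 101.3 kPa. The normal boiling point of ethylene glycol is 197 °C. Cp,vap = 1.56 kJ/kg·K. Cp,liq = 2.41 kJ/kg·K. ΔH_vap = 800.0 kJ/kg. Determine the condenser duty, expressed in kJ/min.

vapour 317→197 °C: -187.2 kJ/kg
condensation at 197 °C: -800 kJ/kg
liquid 197→122 °C: -180.75 kJ/kg
Δh = -187.2 + -800 + -180.75 = -1168 kJ/kg
Q = ṁ·Δh = 11.18 kg/s × -1168 kJ/kg = -13058 kJ/s
|Q| = 13058 kW = 783460 kJ/min

Q_c = 783000 kJ/min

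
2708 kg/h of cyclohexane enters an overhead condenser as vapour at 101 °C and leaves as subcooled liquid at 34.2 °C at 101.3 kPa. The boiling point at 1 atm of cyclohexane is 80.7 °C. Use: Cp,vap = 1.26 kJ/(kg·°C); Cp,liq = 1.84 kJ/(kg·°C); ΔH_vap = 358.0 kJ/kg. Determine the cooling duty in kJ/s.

vapour 101→80.7 °C: -25.578 kJ/kg
condensation at 80.7 °C: -358 kJ/kg
liquid 80.7→34.2 °C: -85.56 kJ/kg
Δh = -25.578 + -358 + -85.56 = -469.14 kJ/kg
Q = ṁ·Δh = 2708 kg/h × -469.14 kJ/kg = -1.2704e+06 kJ/h
|Q| = 352.9 kW

Q_c = 353 kJ/s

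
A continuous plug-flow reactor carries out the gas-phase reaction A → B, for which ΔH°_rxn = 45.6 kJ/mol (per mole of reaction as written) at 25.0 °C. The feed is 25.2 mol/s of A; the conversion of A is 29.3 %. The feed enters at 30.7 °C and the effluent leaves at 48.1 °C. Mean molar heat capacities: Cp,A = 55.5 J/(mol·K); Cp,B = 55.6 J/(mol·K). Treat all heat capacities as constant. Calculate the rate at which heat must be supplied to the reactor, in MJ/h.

Q_in = 1300 MJ/h

Extent of reaction ξ = 0.293 × 25.2 = 7.3836 mol/s
Reaction term: ξ·ΔH°_rxn = 7.3836 × 45.6 = 336.69 kJ/s
Sensible, feed 30.7→25 °C: -7.972 kJ/s
Outlet flows (mol/s): A 17.816, B 7.3836
Sensible, products 25→48.1 °C: 32.325 kJ/s
Q = ΔH = 361.04 kJ/s = 361.04 kW
Heat supplied = 1299.8 MJ/h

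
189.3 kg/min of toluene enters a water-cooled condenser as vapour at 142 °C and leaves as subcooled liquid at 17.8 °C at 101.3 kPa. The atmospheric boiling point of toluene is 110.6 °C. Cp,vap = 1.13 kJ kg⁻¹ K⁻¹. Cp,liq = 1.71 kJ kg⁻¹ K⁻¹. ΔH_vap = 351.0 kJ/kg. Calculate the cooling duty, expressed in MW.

Q_c = 1.72 MW

vapour 142→110.6 °C: -35.482 kJ/kg
condensation at 110.6 °C: -351 kJ/kg
liquid 110.6→17.8 °C: -158.69 kJ/kg
Δh = -35.482 + -351 + -158.69 = -545.17 kJ/kg
Q = ṁ·Δh = 189.3 kg/min × -545.17 kJ/kg = -103200 kJ/min
|Q| = 1720 kW = 1.72 MW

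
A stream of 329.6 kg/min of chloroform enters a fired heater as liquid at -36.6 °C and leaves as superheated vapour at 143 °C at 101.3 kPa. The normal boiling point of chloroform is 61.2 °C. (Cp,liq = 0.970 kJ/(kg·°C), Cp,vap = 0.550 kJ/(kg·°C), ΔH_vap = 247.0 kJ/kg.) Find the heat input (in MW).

liquid -36.6→61.2 °C: 94.866 kJ/kg
vaporisation at 61.2 °C: 247 kJ/kg
vapour 61.2→143 °C: 44.99 kJ/kg
Δh = 94.866 + 247 + 44.99 = 386.86 kJ/kg
Q = ṁ·Δh = 329.6 kg/min × 386.86 kJ/kg = 127510 kJ/min
|Q| = 2125.1 kW = 2.1251 MW

Q = 2.13 MW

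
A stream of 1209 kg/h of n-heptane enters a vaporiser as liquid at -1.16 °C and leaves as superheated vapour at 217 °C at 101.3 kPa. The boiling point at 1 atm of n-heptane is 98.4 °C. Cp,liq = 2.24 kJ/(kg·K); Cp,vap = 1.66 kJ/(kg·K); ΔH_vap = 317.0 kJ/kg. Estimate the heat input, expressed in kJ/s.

liquid -1.16→98.4 °C: 223.01 kJ/kg
vaporisation at 98.4 °C: 317 kJ/kg
vapour 98.4→217 °C: 196.88 kJ/kg
Δh = 223.01 + 317 + 196.88 = 736.89 kJ/kg
Q = ṁ·Δh = 1209 kg/h × 736.89 kJ/kg = 890900 kJ/h
|Q| = 247.47 kW

Q = 247 kJ/s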